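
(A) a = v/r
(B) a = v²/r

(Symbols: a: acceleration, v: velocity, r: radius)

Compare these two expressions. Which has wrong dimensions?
(A)

(A) a = v/r: LHS [L T^-2], RHS [T^-1] ✗
(B) a = v²/r: LHS [L T^-2], RHS [L T^-2] ✓

Expression (A) a = v/r is dimensionally incorrect.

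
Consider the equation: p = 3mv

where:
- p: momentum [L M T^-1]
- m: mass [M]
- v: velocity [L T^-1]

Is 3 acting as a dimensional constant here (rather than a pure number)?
No

p has dimensions [L M T^-1] and mv already has dimensions [L M T^-1], so the equation balances without 3 contributing any dimensions. 3 is a pure (dimensionless) number; changing or removing it would not affect dimensional consistency.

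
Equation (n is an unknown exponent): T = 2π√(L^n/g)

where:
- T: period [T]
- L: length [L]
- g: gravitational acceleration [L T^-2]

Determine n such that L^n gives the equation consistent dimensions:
n = 1

T has dimensions [T]; L has dimensions [L].
With n = 1: 2π√(L^1/g) has dimensions [T], matching the LHS ✓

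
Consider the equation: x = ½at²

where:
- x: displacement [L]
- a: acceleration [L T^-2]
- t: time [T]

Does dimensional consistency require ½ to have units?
No

x has dimensions [L] and at² already has dimensions [L], so the equation balances without ½ contributing any dimensions. ½ is a pure (dimensionless) number; changing or removing it would not affect dimensional consistency.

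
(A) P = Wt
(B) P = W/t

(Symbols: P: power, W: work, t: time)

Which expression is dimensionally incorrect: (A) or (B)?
(A)

(A) P = Wt: LHS [L^2 M T^-3], RHS [L^2 M T^-1] ✗
(B) P = W/t: LHS [L^2 M T^-3], RHS [L^2 M T^-3] ✓

Expression (A) P = Wt is dimensionally incorrect.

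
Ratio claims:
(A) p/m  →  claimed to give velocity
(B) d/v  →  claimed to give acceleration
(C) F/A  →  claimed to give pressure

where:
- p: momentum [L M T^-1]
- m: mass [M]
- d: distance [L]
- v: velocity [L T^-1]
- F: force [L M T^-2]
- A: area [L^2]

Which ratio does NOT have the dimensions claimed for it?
(B) d/v does not give acceleration

(A) p/m: [L T^-1] = velocity [L T^-1] ✓
(B) d/v: [T] ≠ acceleration [L T^-2] ✗
(C) F/A: [L^-1 M T^-2] = pressure [L^-1 M T^-2] ✓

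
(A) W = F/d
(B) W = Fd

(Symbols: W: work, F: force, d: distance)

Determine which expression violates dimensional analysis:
(A)

(A) W = F/d: LHS [L^2 M T^-2], RHS [M T^-2] ✗
(B) W = Fd: LHS [L^2 M T^-2], RHS [L^2 M T^-2] ✓

Expression (A) W = F/d is dimensionally incorrect.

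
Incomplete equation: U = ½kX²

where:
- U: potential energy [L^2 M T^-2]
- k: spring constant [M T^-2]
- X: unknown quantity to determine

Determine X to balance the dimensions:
X = x (displacement), dimensions [L]

U has dimensions [L^2 M T^-2]; the rest of the RHS (½k) has dimensions [M T^-2].
So X² must have dimensions [L^2], i.e. X has dimensions [L] — X = x (displacement).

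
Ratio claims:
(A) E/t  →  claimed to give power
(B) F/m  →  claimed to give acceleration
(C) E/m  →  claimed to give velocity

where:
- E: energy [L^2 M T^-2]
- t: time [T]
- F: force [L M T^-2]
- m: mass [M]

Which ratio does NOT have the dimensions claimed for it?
(C) E/m does not give velocity

(A) E/t: [L^2 M T^-3] = power [L^2 M T^-3] ✓
(B) F/m: [L T^-2] = acceleration [L T^-2] ✓
(C) E/m: [L^2 T^-2] ≠ velocity [L T^-1] ✗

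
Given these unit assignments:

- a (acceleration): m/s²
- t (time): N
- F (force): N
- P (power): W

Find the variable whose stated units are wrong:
t

The variable t (time) should have units s, not N.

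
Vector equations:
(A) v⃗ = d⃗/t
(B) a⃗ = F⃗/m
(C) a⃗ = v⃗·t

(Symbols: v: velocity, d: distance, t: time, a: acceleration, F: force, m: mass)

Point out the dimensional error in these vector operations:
(C) a⃗ = v⃗·t

(A) v⃗ = d⃗/t: LHS [L T^-1], RHS [L T^-1] ✓ — displacement (vector) divided by time (scalar)
(B) a⃗ = F⃗/m: LHS [L T^-2], RHS [L T^-2] ✓ — force (vector) divided by mass (scalar)
(C) a⃗ = v⃗·t: LHS [L T^-2], RHS [L] ✗ — acceleration is velocity per time; should be v⃗/t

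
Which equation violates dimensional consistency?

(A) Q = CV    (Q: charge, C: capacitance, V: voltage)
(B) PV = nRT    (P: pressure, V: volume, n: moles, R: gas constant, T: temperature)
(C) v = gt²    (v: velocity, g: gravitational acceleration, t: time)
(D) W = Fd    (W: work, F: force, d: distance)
(C) v = gt²

The equation (C) v = gt² is dimensionally incorrect.

LHS (v): [L T^-1]
RHS (gt²): [L] ✗

The dimensions do not match. The other three equations balance.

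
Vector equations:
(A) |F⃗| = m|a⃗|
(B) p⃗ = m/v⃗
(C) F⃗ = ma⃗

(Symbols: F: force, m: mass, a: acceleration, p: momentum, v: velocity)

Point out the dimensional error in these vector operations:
(B) p⃗ = m/v⃗

(A) |F⃗| = m|a⃗|: LHS [L M T^-2], RHS [L M T^-2] ✓ — magnitudes of vectors are scalars
(B) p⃗ = m/v⃗: LHS [L M T^-1], RHS [L^-1 M T] ✗ — momentum is mass times velocity; should be mv⃗ (and division by a vector is undefined)
(C) F⃗ = ma⃗: LHS [L M T^-2], RHS [L M T^-2] ✓ — Force and acceleration are vectors, mass is a scalar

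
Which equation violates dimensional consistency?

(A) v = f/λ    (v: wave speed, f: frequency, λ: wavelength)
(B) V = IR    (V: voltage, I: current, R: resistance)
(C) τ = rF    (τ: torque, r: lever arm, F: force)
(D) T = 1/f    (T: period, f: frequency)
(A) v = f/λ

The equation (A) v = f/λ is dimensionally incorrect.

LHS (v): [L T^-1]
RHS (f/λ): [L^-1 T^-1] ✗

The dimensions do not match. The other three equations balance.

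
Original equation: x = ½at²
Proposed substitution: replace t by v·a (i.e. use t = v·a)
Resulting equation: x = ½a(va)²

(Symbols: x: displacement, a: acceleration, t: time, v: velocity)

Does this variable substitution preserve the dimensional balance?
No

[t] = [T] and [v·a] = [L^2 T^-3]. These differ, so the substitution replaces a quantity by one of different dimensions and the result x = ½a(va)² has LHS [L] vs RHS [L^5 T^-8] — inconsistent.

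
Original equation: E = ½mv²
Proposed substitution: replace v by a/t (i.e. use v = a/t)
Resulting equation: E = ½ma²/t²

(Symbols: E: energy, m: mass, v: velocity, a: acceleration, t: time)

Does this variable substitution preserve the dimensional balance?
No

[v] = [L T^-1] and [a/t] = [L T^-3]. These differ, so the substitution replaces a quantity by one of different dimensions and the result E = ½ma²/t² has LHS [L^2 M T^-2] vs RHS [L^2 M T^-6] — inconsistent.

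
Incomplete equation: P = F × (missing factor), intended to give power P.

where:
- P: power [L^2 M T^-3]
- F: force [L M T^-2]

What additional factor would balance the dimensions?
v (velocity), dimensions [L T^-1]

P has dimensions [L^2 M T^-3] and F has dimensions [L M T^-2].
The missing factor must have dimensions [L^2 M T^-3] / [L M T^-2] = [L T^-1], i.e. velocity (v).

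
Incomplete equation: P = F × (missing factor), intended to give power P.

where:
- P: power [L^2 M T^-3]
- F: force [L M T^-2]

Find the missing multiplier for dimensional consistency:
v (velocity), dimensions [L T^-1]

P has dimensions [L^2 M T^-3] and F has dimensions [L M T^-2].
The missing factor must have dimensions [L^2 M T^-3] / [L M T^-2] = [L T^-1], i.e. velocity (v).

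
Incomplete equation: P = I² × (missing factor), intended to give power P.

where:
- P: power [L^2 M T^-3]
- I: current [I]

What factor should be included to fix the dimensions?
R (resistance), dimensions [I^-2 L^2 M T^-3]

P has dimensions [L^2 M T^-3] and I² has dimensions [I^2].
The missing factor must have dimensions [L^2 M T^-3] / [I^2] = [I^-2 L^2 M T^-3], i.e. resistance (R).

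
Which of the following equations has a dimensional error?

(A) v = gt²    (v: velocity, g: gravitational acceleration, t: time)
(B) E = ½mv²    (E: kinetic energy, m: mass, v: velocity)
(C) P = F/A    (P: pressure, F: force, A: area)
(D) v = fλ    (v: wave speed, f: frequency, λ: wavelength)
(A) v = gt²

The equation (A) v = gt² is dimensionally incorrect.

LHS (v): [L T^-1]
RHS (gt²): [L] ✗

The dimensions do not match. The other three equations balance.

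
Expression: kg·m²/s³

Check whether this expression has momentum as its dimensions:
No

The expression kg·m²/s³ has dimensions [L^2 M T^-3], but momentum has dimensions [L M T^-1].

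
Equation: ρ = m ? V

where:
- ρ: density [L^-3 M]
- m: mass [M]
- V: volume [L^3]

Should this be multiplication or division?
division (÷): ρ = m ÷ V

ρ [L^-3 M]; m [M]; V [L^3].
m × V → [L^3 M] ✗
m ÷ V → [L^-3 M] ✓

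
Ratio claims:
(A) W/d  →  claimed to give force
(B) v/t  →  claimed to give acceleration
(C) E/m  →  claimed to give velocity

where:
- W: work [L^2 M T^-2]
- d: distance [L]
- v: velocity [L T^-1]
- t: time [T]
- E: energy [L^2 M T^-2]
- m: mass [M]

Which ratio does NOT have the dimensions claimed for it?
(C) E/m does not give velocity

(A) W/d: [L M T^-2] = force [L M T^-2] ✓
(B) v/t: [L T^-2] = acceleration [L T^-2] ✓
(C) E/m: [L^2 T^-2] ≠ velocity [L T^-1] ✗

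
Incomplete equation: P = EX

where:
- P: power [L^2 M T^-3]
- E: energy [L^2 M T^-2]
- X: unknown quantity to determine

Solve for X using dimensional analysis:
X = f (inverse time / frequency (1/t)), dimensions [T^-1]

P has dimensions [L^2 M T^-3]; the rest of the RHS (E) has dimensions [L^2 M T^-2].
So X must have dimensions [T^-1] — X = f (inverse time / frequency (1/t)).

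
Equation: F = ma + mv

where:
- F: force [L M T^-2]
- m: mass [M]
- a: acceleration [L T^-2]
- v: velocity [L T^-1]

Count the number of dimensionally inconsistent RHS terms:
1

LHS F: [L M T^-2]
- ma: [L M T^-2] ✓
- mv: [L M T^-1] ✗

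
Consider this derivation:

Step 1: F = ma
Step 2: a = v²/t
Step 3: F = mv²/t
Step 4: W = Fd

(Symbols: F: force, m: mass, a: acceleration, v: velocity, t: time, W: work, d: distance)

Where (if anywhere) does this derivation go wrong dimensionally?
Step 2

Step 1: F = ma → LHS [L M T^-2], RHS [L M T^-2] ✓
Step 2: a = v²/t → LHS [L T^-2], RHS [L^2 T^-3] ✗

The first dimensional inconsistency appears in step 2: a = v²/t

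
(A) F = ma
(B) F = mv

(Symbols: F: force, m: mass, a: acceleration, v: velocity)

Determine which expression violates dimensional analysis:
(B)

(A) F = ma: LHS [L M T^-2], RHS [L M T^-2] ✓
(B) F = mv: LHS [L M T^-2], RHS [L M T^-1] ✗

Expression (B) F = mv is dimensionally incorrect.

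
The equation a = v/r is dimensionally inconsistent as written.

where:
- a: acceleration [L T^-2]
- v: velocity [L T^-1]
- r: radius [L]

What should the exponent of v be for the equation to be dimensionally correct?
The exponent of v should be 2: a = v^2/r

The LHS a has dimensions [L T^-2]; v has dimensions [L T^-1].
As written, the RHS v/r (exponent 1 on v) has dimensions [T^-1], which does not match.
With exponent 2, the RHS v^2/r has dimensions [L T^-2], matching the LHS.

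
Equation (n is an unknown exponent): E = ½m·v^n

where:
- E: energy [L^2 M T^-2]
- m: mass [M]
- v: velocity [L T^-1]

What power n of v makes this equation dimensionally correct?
n = 2

E has dimensions [L^2 M T^-2]; v has dimensions [L T^-1].
The rest of the RHS has dimensions [M], so v^n must supply [L^2 T^-2].
With n = 2: ½m·v^2 has dimensions [L^2 M T^-2], matching the LHS ✓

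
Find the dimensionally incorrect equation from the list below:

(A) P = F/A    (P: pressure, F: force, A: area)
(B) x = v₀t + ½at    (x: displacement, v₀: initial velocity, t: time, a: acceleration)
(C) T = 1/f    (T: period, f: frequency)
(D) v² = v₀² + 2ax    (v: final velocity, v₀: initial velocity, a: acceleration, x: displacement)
(B) x = v₀t + ½at

The equation (B) x = v₀t + ½at is dimensionally incorrect.

LHS (x): [L]
RHS terms:
  - v₀t: [L] ✓
  - ½at: [L T^-1] ✗ (does not match LHS)

The dimensions do not match. The other three equations balance.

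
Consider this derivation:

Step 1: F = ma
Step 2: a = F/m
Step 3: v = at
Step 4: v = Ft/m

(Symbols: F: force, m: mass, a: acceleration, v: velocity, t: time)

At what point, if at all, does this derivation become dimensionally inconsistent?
No step introduces an error — all steps are dimensionally consistent.

Step 1: F = ma → LHS [L M T^-2], RHS [L M T^-2] ✓
Step 2: a = F/m → LHS [L T^-2], RHS [L T^-2] ✓
Step 3: v = at → LHS [L T^-1], RHS [L T^-1] ✓
Step 4: v = Ft/m → LHS [L T^-1], RHS [L T^-1] ✓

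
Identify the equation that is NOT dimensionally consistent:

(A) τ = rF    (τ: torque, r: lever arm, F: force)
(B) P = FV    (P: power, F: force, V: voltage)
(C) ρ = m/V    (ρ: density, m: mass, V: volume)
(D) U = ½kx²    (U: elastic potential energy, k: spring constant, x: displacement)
(B) P = FV

The equation (B) P = FV is dimensionally incorrect.

LHS (P): [L^2 M T^-3]
RHS (FV): [I^-1 L^3 M^2 T^-5] ✗

The dimensions do not match. The other three equations balance.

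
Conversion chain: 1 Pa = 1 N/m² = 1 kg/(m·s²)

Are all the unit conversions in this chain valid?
The chain is correct (no errors).

Correct: Pascal is Newton per square meter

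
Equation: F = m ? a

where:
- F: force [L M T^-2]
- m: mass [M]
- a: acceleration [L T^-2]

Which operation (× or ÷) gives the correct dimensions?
multiplication (×): F = m × a

F [L M T^-2]; m [M]; a [L T^-2].
m × a → [L M T^-2] ✓
m ÷ a → [L^-1 M T^2] ✗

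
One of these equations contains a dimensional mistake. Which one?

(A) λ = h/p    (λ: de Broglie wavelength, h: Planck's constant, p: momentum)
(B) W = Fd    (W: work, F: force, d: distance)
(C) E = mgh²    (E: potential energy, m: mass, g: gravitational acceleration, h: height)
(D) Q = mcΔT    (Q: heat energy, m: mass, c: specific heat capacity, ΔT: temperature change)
(C) E = mgh²

The equation (C) E = mgh² is dimensionally incorrect.

LHS (E): [L^2 M T^-2]
RHS (mgh²): [L^3 M T^-2] ✗

The dimensions do not match. The other three equations balance.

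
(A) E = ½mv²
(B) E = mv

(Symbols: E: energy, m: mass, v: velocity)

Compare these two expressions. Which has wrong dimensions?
(B)

(A) E = ½mv²: LHS [L^2 M T^-2], RHS [L^2 M T^-2] ✓
(B) E = mv: LHS [L^2 M T^-2], RHS [L M T^-1] ✗

Expression (B) E = mv is dimensionally incorrect.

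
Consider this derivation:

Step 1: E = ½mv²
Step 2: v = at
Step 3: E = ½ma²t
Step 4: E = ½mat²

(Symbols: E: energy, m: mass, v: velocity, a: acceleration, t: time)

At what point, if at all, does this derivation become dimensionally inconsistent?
Step 3

Step 1: E = ½mv² → LHS [L^2 M T^-2], RHS [L^2 M T^-2] ✓
Step 2: v = at → LHS [L T^-1], RHS [L T^-1] ✓
Step 3: E = ½ma²t → LHS [L^2 M T^-2], RHS [L^2 M T^-3] ✗

The first dimensional inconsistency appears in step 3: E = ½ma²t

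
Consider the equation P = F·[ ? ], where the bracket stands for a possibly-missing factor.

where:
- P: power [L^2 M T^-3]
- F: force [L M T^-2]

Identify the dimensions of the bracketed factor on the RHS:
[L T^-1] — velocity (e.g. v)

P has dimensions [L^2 M T^-3]; F has dimensions [L M T^-2].
The bracketed factor must supply [L^2 M T^-3] / [L M T^-2] = [L T^-1].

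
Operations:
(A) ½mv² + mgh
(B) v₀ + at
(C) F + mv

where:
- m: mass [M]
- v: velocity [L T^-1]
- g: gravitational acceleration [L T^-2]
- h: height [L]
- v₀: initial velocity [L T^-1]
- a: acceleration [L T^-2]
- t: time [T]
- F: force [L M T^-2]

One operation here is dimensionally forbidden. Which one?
(C) F + mv

(A) ½mv² + mgh: ½mv² [L^2 M T^-2] and mgh [L^2 M T^-2] — same dimensions ✓
(B) v₀ + at: v₀ [L T^-1] and at [L T^-1] — same dimensions ✓
(C) F + mv: F [L M T^-2] and mv [L M T^-1] — different dimensions cannot be added/subtracted ✗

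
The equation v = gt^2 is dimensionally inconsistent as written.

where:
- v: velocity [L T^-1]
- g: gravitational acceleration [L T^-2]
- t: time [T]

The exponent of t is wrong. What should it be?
The exponent of t should be 1: v = gt

The LHS v has dimensions [L T^-1]; t has dimensions [T].
As written, the RHS gt^2 (exponent 2 on t) has dimensions [L], which does not match.
With exponent 1, the RHS gt has dimensions [L T^-1], matching the LHS.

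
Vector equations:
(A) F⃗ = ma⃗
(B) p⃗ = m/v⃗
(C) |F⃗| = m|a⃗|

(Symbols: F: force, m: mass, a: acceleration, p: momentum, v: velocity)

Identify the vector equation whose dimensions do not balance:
(B) p⃗ = m/v⃗

(A) F⃗ = ma⃗: LHS [L M T^-2], RHS [L M T^-2] ✓ — Force and acceleration are vectors, mass is a scalar
(B) p⃗ = m/v⃗: LHS [L M T^-1], RHS [L^-1 M T] ✗ — momentum is mass times velocity; should be mv⃗ (and division by a vector is undefined)
(C) |F⃗| = m|a⃗|: LHS [L M T^-2], RHS [L M T^-2] ✓ — magnitudes of vectors are scalars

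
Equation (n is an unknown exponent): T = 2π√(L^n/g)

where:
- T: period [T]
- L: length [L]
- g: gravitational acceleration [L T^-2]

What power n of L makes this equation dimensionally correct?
n = 1

T has dimensions [T]; L has dimensions [L].
With n = 1: 2π√(L^1/g) has dimensions [T], matching the LHS ✓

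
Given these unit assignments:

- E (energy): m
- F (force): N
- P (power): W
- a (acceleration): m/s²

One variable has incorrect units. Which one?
E

The variable E (energy) should have units J, not m.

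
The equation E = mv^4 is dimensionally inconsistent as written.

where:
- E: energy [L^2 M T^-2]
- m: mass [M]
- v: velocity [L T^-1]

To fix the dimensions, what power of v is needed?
The exponent of v should be 2: E = mv^2

The LHS E has dimensions [L^2 M T^-2]; v has dimensions [L T^-1].
As written, the RHS mv^4 (exponent 4 on v) has dimensions [L^4 M T^-4], which does not match.
With exponent 2, the RHS mv^2 has dimensions [L^2 M T^-2], matching the LHS.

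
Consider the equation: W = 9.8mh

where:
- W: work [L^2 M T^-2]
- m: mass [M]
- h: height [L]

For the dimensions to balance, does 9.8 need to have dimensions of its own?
Yes

W has dimensions [L^2 M T^-2], while mh alone has dimensions [L M]. For the equation to balance, the factor 9.8 must carry dimensions [L T^-2] — it is a dimensional constant (a numerical value of a physical quantity with its units suppressed), not a pure number.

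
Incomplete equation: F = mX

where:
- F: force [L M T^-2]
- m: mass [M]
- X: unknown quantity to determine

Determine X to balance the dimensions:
X = a (acceleration), dimensions [L T^-2]

F has dimensions [L M T^-2]; the rest of the RHS (m) has dimensions [M].
So X must have dimensions [L T^-2] — X = a (acceleration).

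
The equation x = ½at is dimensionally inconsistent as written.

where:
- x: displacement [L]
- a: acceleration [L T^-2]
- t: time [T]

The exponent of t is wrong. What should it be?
The exponent of t should be 2: x = ½at^2

The LHS x has dimensions [L]; t has dimensions [T].
As written, the RHS ½at (exponent 1 on t) has dimensions [L T^-1], which does not match.
With exponent 2, the RHS ½at^2 has dimensions [L], matching the LHS.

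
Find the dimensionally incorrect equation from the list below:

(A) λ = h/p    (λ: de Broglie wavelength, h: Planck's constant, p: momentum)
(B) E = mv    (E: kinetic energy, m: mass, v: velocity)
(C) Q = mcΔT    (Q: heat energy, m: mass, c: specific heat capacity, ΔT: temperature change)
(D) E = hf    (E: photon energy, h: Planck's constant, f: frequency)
(B) E = mv

The equation (B) E = mv is dimensionally incorrect.

LHS (E): [L^2 M T^-2]
RHS (mv): [L M T^-1] ✗

The dimensions do not match. The other three equations balance.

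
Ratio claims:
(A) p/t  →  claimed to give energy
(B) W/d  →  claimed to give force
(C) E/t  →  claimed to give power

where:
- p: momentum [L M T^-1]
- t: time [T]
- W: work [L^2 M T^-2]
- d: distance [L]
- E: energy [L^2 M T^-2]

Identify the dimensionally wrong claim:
(A) p/t does not give energy

(A) p/t: [L M T^-2] ≠ energy [L^2 M T^-2] ✗
(B) W/d: [L M T^-2] = force [L M T^-2] ✓
(C) E/t: [L^2 M T^-3] = power [L^2 M T^-3] ✓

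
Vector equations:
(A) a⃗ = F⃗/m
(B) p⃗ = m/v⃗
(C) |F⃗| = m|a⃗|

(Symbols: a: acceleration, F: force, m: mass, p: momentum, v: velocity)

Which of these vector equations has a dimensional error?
(B) p⃗ = m/v⃗

(A) a⃗ = F⃗/m: LHS [L T^-2], RHS [L T^-2] ✓ — force (vector) divided by mass (scalar)
(B) p⃗ = m/v⃗: LHS [L M T^-1], RHS [L^-1 M T] ✗ — momentum is mass times velocity; should be mv⃗ (and division by a vector is undefined)
(C) |F⃗| = m|a⃗|: LHS [L M T^-2], RHS [L M T^-2] ✓ — magnitudes of vectors are scalars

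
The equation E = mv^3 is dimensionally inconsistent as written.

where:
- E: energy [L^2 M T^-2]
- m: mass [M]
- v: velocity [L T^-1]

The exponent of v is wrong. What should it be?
The exponent of v should be 2: E = mv^2

The LHS E has dimensions [L^2 M T^-2]; v has dimensions [L T^-1].
As written, the RHS mv^3 (exponent 3 on v) has dimensions [L^3 M T^-3], which does not match.
With exponent 2, the RHS mv^2 has dimensions [L^2 M T^-2], matching the LHS.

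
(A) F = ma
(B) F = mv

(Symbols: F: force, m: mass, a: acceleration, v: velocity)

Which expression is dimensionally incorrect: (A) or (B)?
(B)

(A) F = ma: LHS [L M T^-2], RHS [L M T^-2] ✓
(B) F = mv: LHS [L M T^-2], RHS [L M T^-1] ✗

Expression (B) F = mv is dimensionally incorrect.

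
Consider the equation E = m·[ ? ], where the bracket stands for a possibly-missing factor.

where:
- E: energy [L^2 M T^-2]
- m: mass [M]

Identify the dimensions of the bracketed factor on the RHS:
[L^2 T^-2] — velocity squared (e.g. v²)

E has dimensions [L^2 M T^-2]; m has dimensions [M].
The bracketed factor must supply [L^2 M T^-2] / [M] = [L^2 T^-2].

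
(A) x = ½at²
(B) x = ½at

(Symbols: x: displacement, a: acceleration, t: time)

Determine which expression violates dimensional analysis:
(B)

(A) x = ½at²: LHS [L], RHS [L] ✓
(B) x = ½at: LHS [L], RHS [L T^-1] ✗

Expression (B) x = ½at is dimensionally incorrect.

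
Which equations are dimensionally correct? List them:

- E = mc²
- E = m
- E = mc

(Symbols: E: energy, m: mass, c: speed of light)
Dimensionally correct: E = mc²
Dimensionally incorrect: E = m, E = mc
Ordered (correct first, then incorrect): E = mc², E = m, E = mc

- E = mc²: LHS [L^2 M T^-2], RHS [L^2 M T^-2] → correct ✓
- E = m: LHS [L^2 M T^-2], RHS [M] → incorrect ✗
- E = mc: LHS [L^2 M T^-2], RHS [L M T^-1] → incorrect ✗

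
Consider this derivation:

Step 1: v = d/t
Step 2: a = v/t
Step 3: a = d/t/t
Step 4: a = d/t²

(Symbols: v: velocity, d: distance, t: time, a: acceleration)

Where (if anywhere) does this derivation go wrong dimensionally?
No step introduces an error — all steps are dimensionally consistent.

Step 1: v = d/t → LHS [L T^-1], RHS [L T^-1] ✓
Step 2: a = v/t → LHS [L T^-2], RHS [L T^-2] ✓
Step 3: a = d/t/t → LHS [L T^-2], RHS [L T^-2] ✓
Step 4: a = d/t² → LHS [L T^-2], RHS [L T^-2] ✓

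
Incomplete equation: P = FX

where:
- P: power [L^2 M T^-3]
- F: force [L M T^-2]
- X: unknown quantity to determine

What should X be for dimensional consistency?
X = v (velocity), dimensions [L T^-1]

P has dimensions [L^2 M T^-3]; the rest of the RHS (F) has dimensions [L M T^-2].
So X must have dimensions [L T^-1] — X = v (velocity).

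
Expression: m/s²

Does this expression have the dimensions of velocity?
No

The expression m/s² has dimensions [L T^-2], but velocity has dimensions [L T^-1].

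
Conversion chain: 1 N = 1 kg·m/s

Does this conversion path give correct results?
The chain is incorrect (it contains an error).

Incorrect: Newton is kg·m/s², not kg·m/s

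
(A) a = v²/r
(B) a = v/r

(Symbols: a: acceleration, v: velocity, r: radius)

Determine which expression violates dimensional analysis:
(B)

(A) a = v²/r: LHS [L T^-2], RHS [L T^-2] ✓
(B) a = v/r: LHS [L T^-2], RHS [T^-1] ✗

Expression (B) a = v/r is dimensionally incorrect.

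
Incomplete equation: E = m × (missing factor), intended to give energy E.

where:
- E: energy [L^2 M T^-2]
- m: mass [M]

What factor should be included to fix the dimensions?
v² (velocity squared), dimensions [L^2 T^-2]

E has dimensions [L^2 M T^-2] and m has dimensions [M].
The missing factor must have dimensions [L^2 M T^-2] / [M] = [L^2 T^-2], i.e. velocity squared (v²).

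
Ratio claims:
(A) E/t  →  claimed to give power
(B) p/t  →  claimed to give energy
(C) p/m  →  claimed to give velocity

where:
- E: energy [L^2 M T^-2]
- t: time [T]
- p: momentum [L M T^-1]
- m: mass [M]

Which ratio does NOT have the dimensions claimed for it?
(B) p/t does not give energy

(A) E/t: [L^2 M T^-3] = power [L^2 M T^-3] ✓
(B) p/t: [L M T^-2] ≠ energy [L^2 M T^-2] ✗
(C) p/m: [L T^-1] = velocity [L T^-1] ✓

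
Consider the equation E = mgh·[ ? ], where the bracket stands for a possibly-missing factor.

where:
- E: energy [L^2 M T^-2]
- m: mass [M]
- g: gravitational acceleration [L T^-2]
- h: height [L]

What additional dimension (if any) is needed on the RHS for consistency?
Nothing is missing — the bracketed factor must be dimensionless.

E has dimensions [L^2 M T^-2] and mgh already has dimensions [L^2 M T^-2], so E = mgh is dimensionally complete.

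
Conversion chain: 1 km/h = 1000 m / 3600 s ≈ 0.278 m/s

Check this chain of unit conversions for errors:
The chain is correct (no errors).

Correct: 1 km = 1000 m, 1 h = 3600 s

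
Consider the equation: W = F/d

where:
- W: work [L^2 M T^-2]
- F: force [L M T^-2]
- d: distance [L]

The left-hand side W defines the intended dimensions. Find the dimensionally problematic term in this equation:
The right-hand side term F/d

W has dimensions [L^2 M T^-2], but F/d has dimensions [M T^-2], so the term F/d is dimensionally wrong for W.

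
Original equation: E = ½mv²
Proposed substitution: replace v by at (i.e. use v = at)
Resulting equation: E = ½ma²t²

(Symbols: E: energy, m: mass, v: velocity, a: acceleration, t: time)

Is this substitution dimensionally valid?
Yes

[v] = [L T^-1] and [at] = [L T^-1]. These match, so the substitution replaces a quantity by one of the same dimensions and the result E = ½ma²t² has LHS [L^2 M T^-2] vs RHS [L^2 M T^-2] — still consistent.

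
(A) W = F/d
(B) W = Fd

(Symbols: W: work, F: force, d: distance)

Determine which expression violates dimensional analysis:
(A)

(A) W = F/d: LHS [L^2 M T^-2], RHS [M T^-2] ✗
(B) W = Fd: LHS [L^2 M T^-2], RHS [L^2 M T^-2] ✓

Expression (A) W = F/d is dimensionally incorrect.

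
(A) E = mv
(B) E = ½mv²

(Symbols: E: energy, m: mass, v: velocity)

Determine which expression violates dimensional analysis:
(A)

(A) E = mv: LHS [L^2 M T^-2], RHS [L M T^-1] ✗
(B) E = ½mv²: LHS [L^2 M T^-2], RHS [L^2 M T^-2] ✓

Expression (A) E = mv is dimensionally incorrect.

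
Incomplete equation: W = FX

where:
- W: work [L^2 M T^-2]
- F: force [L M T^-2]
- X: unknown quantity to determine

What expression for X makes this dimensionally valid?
X = d (distance), dimensions [L]

W has dimensions [L^2 M T^-2]; the rest of the RHS (F) has dimensions [L M T^-2].
So X must have dimensions [L] — X = d (distance).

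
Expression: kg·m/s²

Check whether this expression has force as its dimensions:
Yes

The expression kg·m/s² has dimensions [L M T^-2], which is exactly force [L M T^-2].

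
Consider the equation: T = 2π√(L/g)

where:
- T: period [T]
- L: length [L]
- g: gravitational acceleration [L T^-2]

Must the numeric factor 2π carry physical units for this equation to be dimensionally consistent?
No

T has dimensions [T] and √(L/g) already has dimensions [T], so the equation balances without 2π contributing any dimensions. 2π is a pure (dimensionless) number; changing or removing it would not affect dimensional consistency.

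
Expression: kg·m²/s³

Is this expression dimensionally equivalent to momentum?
No

The expression kg·m²/s³ has dimensions [L^2 M T^-3], but momentum has dimensions [L M T^-1].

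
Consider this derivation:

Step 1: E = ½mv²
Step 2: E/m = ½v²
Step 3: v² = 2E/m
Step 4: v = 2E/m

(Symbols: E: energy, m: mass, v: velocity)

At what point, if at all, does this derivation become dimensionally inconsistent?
Step 4

Step 1: E = ½mv² → LHS [L^2 M T^-2], RHS [L^2 M T^-2] ✓
Step 2: E/m = ½v² → LHS [L^2 T^-2], RHS [L^2 T^-2] ✓
Step 3: v² = 2E/m → LHS [L^2 T^-2], RHS [L^2 T^-2] ✓
Step 4: v = 2E/m → LHS [L T^-1], RHS [L^2 T^-2] ✗

The first dimensional inconsistency appears in step 4: v = 2E/m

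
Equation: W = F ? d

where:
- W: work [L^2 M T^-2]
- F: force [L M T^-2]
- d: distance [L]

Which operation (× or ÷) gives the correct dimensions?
multiplication (×): W = F × d

W [L^2 M T^-2]; F [L M T^-2]; d [L].
F × d → [L^2 M T^-2] ✓
F ÷ d → [M T^-2] ✗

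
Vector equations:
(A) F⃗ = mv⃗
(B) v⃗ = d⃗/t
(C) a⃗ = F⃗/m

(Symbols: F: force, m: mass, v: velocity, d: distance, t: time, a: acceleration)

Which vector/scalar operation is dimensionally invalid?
(A) F⃗ = mv⃗

(A) F⃗ = mv⃗: LHS [L M T^-2], RHS [L M T^-1] ✗ — mass times velocity is momentum, not force; should be ma⃗
(B) v⃗ = d⃗/t: LHS [L T^-1], RHS [L T^-1] ✓ — displacement (vector) divided by time (scalar)
(C) a⃗ = F⃗/m: LHS [L T^-2], RHS [L T^-2] ✓ — force (vector) divided by mass (scalar)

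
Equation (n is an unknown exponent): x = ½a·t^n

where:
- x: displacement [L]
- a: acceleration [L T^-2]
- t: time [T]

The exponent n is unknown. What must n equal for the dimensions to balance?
n = 2

x has dimensions [L]; t has dimensions [T].
The rest of the RHS has dimensions [L T^-2], so t^n must supply [T^2].
With n = 2: ½a·t^2 has dimensions [L], matching the LHS ✓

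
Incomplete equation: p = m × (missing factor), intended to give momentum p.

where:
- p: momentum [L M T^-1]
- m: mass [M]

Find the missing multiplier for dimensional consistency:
v (velocity), dimensions [L T^-1]

p has dimensions [L M T^-1] and m has dimensions [M].
The missing factor must have dimensions [L M T^-1] / [M] = [L T^-1], i.e. velocity (v).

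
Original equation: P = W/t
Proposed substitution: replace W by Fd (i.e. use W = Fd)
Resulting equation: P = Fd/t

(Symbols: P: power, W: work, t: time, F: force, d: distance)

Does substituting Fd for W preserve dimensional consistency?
Yes

[W] = [L^2 M T^-2] and [Fd] = [L^2 M T^-2]. These match, so the substitution replaces a quantity by one of the same dimensions and the result P = Fd/t has LHS [L^2 M T^-3] vs RHS [L^2 M T^-3] — still consistent.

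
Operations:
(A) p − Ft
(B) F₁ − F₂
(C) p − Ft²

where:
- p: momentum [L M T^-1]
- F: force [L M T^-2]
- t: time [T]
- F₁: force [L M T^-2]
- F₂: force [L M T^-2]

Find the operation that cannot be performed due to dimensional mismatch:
(C) p − Ft²

(A) p − Ft: p [L M T^-1] and Ft [L M T^-1] — same dimensions ✓
(B) F₁ − F₂: F₁ [L M T^-2] and F₂ [L M T^-2] — same dimensions ✓
(C) p − Ft²: p [L M T^-1] and Ft² [L M] — different dimensions cannot be added/subtracted ✗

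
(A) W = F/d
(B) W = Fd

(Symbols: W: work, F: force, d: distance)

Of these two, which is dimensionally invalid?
(A)

(A) W = F/d: LHS [L^2 M T^-2], RHS [M T^-2] ✗
(B) W = Fd: LHS [L^2 M T^-2], RHS [L^2 M T^-2] ✓

Expression (A) W = F/d is dimensionally incorrect.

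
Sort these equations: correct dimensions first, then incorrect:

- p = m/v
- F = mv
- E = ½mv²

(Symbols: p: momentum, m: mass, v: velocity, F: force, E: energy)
Dimensionally correct: E = ½mv²
Dimensionally incorrect: p = m/v, F = mv
Ordered (correct first, then incorrect): E = ½mv², p = m/v, F = mv

- p = m/v: LHS [L M T^-1], RHS [L^-1 M T] → incorrect ✗
- F = mv: LHS [L M T^-2], RHS [L M T^-1] → incorrect ✗
- E = ½mv²: LHS [L^2 M T^-2], RHS [L^2 M T^-2] → correct ✓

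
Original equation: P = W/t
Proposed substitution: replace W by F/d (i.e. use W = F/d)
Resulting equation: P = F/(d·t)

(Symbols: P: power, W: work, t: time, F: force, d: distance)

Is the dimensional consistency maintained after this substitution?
No

[W] = [L^2 M T^-2] and [F/d] = [M T^-2]. These differ, so the substitution replaces a quantity by one of different dimensions and the result P = F/(d·t) has LHS [L^2 M T^-3] vs RHS [M T^-3] — inconsistent.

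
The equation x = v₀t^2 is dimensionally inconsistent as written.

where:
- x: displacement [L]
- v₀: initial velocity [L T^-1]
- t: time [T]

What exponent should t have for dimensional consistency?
The exponent of t should be 1: x = v₀t

The LHS x has dimensions [L]; t has dimensions [T].
As written, the RHS v₀t^2 (exponent 2 on t) has dimensions [L T], which does not match.
With exponent 1, the RHS v₀t has dimensions [L], matching the LHS.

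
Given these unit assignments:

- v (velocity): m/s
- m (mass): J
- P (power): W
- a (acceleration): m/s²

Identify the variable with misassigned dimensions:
m

The variable m (mass) should have units kg, not J.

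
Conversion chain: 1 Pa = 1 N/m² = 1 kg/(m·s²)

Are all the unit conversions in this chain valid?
The chain is correct (no errors).

Correct: Pascal is Newton per square meter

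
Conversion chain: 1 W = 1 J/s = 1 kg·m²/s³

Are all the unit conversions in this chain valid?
The chain is correct (no errors).

Correct: Watt is Joule per second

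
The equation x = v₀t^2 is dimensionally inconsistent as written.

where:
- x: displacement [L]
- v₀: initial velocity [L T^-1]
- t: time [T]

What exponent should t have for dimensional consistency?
The exponent of t should be 1: x = v₀t

The LHS x has dimensions [L]; t has dimensions [T].
As written, the RHS v₀t^2 (exponent 2 on t) has dimensions [L T], which does not match.
With exponent 1, the RHS v₀t has dimensions [L], matching the LHS.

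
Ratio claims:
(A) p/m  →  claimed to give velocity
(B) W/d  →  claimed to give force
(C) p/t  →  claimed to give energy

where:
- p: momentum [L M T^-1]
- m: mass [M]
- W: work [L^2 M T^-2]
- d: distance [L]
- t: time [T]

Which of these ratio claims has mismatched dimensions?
(C) p/t does not give energy

(A) p/m: [L T^-1] = velocity [L T^-1] ✓
(B) W/d: [L M T^-2] = force [L M T^-2] ✓
(C) p/t: [L M T^-2] ≠ energy [L^2 M T^-2] ✗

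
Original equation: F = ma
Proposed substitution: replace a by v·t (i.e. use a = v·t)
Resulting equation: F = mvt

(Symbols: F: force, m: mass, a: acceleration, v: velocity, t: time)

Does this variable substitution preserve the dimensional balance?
No

[a] = [L T^-2] and [v·t] = [L]. These differ, so the substitution replaces a quantity by one of different dimensions and the result F = mvt has LHS [L M T^-2] vs RHS [L M] — inconsistent.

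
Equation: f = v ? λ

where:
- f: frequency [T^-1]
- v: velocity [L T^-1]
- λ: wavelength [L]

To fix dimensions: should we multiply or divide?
division (÷): f = v ÷ λ

f [T^-1]; v [L T^-1]; λ [L].
v × λ → [L^2 T^-1] ✗
v ÷ λ → [T^-1] ✓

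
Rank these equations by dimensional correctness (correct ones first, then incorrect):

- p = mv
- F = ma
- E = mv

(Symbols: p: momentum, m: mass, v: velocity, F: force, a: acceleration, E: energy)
Dimensionally correct: p = mv, F = ma
Dimensionally incorrect: E = mv
Ordered (correct first, then incorrect): p = mv, F = ma, E = mv

- p = mv: LHS [L M T^-1], RHS [L M T^-1] → correct ✓
- F = ma: LHS [L M T^-2], RHS [L M T^-2] → correct ✓
- E = mv: LHS [L^2 M T^-2], RHS [L M T^-1] → incorrect ✗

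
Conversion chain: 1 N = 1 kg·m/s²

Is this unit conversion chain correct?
The chain is correct (no errors).

Correct: Newton is defined as kg·m/s²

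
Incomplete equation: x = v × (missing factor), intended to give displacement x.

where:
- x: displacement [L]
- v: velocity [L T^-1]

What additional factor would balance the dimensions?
t (time), dimensions [T]

x has dimensions [L] and v has dimensions [L T^-1].
The missing factor must have dimensions [L] / [L T^-1] = [T], i.e. time (t).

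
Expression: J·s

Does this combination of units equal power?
No

The expression J·s has dimensions [L^2 M T^-1], but power has dimensions [L^2 M T^-3].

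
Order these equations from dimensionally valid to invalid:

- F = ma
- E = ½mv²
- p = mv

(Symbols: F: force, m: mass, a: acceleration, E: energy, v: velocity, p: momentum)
Dimensionally correct: F = ma, E = ½mv², p = mv
Dimensionally incorrect: none
Ordered (correct first, then incorrect): F = ma, E = ½mv², p = mv

- F = ma: LHS [L M T^-2], RHS [L M T^-2] → correct ✓
- E = ½mv²: LHS [L^2 M T^-2], RHS [L^2 M T^-2] → correct ✓
- p = mv: LHS [L M T^-1], RHS [L M T^-1] → correct ✓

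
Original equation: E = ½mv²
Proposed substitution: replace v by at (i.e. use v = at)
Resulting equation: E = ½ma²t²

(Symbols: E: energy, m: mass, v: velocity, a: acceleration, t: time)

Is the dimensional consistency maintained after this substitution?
Yes

[v] = [L T^-1] and [at] = [L T^-1]. These match, so the substitution replaces a quantity by one of the same dimensions and the result E = ½ma²t² has LHS [L^2 M T^-2] vs RHS [L^2 M T^-2] — still consistent.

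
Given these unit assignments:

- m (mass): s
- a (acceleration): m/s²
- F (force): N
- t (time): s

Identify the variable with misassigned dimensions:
m

The variable m (mass) should have units kg, not s.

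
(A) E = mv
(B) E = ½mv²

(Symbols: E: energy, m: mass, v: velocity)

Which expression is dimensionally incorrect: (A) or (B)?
(A)

(A) E = mv: LHS [L^2 M T^-2], RHS [L M T^-1] ✗
(B) E = ½mv²: LHS [L^2 M T^-2], RHS [L^2 M T^-2] ✓

Expression (A) E = mv is dimensionally incorrect.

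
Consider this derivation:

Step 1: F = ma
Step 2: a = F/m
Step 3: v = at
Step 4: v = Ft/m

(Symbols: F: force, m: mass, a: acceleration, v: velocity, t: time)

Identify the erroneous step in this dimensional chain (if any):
No step introduces an error — all steps are dimensionally consistent.

Step 1: F = ma → LHS [L M T^-2], RHS [L M T^-2] ✓
Step 2: a = F/m → LHS [L T^-2], RHS [L T^-2] ✓
Step 3: v = at → LHS [L T^-1], RHS [L T^-1] ✓
Step 4: v = Ft/m → LHS [L T^-1], RHS [L T^-1] ✓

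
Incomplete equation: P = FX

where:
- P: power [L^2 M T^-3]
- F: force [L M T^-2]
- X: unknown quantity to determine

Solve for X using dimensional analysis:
X = v (velocity), dimensions [L T^-1]

P has dimensions [L^2 M T^-3]; the rest of the RHS (F) has dimensions [L M T^-2].
So X must have dimensions [L T^-1] — X = v (velocity).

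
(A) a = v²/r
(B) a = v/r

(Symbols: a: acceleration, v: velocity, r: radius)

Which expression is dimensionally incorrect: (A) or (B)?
(B)

(A) a = v²/r: LHS [L T^-2], RHS [L T^-2] ✓
(B) a = v/r: LHS [L T^-2], RHS [T^-1] ✗

Expression (B) a = v/r is dimensionally incorrect.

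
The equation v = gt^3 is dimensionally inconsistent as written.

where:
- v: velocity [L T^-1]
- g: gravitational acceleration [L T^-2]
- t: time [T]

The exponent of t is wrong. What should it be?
The exponent of t should be 1: v = gt

The LHS v has dimensions [L T^-1]; t has dimensions [T].
As written, the RHS gt^3 (exponent 3 on t) has dimensions [L T], which does not match.
With exponent 1, the RHS gt has dimensions [L T^-1], matching the LHS.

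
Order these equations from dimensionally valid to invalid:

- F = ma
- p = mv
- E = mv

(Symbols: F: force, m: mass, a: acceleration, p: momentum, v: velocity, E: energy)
Dimensionally correct: F = ma, p = mv
Dimensionally incorrect: E = mv
Ordered (correct first, then incorrect): F = ma, p = mv, E = mv

- F = ma: LHS [L M T^-2], RHS [L M T^-2] → correct ✓
- p = mv: LHS [L M T^-1], RHS [L M T^-1] → correct ✓
- E = mv: LHS [L^2 M T^-2], RHS [L M T^-1] → incorrect ✗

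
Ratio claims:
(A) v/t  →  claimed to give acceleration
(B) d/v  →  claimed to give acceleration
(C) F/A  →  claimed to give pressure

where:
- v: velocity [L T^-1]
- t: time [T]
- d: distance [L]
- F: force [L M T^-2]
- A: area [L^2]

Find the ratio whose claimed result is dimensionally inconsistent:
(B) d/v does not give acceleration

(A) v/t: [L T^-2] = acceleration [L T^-2] ✓
(B) d/v: [T] ≠ acceleration [L T^-2] ✗
(C) F/A: [L^-1 M T^-2] = pressure [L^-1 M T^-2] ✓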